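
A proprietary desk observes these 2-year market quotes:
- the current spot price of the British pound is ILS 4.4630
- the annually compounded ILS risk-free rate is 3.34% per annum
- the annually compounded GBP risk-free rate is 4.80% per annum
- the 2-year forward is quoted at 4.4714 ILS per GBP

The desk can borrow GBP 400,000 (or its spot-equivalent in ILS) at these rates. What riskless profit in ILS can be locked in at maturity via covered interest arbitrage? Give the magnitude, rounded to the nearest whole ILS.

ILS 57,940

T = 2 years.
Invest the GBP and cover forward: 400,000 × 1.098304 × 4.4714 = ILS 1,964,382.60.
Convert at spot and invest in ILS: 400,000 × 4.4630 × 1.06791556 = ILS 1,906,442.86.
The quoted forward overvalues GBP, so borrow ILS, buy GBP at spot, deposit the GBP at 4.80%, and sell the proceeds forward at 4.4714.
Profit = 1,964,382.60 − 1,906,442.86 = ILS 57,940.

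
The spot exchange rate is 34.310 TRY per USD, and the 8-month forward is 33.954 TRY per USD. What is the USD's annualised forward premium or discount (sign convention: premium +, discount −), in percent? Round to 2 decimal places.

-1.56%

T = 8/12 years.
USD trades forward at -1.03760% vs spot over the period.
Per annum: -0.0103760 / (8/12) = -0.015564 = -1.56%.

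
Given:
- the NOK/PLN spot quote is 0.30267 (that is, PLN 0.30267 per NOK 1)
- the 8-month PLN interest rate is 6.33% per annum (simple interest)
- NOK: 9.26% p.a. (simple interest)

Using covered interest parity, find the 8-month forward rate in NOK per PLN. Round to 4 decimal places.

3.3659

T = 8/12 years.
Growth of 1 PLN over T: 1 + 0.0633×8/12 = 1.042200.
NOK growth factor: 1 + 0.0926×8/12 = 1.0617333.
CIP: F = S · (grow PLN)/(grow NOK) = 0.30267 × 1.042200/1.0617333 = 0.2971016 PLN per NOK.
Quoted the other way: 1/0.2971016 = 3.3659 NOK per PLN.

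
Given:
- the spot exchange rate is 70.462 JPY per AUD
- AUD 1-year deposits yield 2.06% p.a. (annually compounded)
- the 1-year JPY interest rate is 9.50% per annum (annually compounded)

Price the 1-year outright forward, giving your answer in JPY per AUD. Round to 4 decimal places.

T = 1 year.
Growth of 1 JPY over T: (1 + 0.0950)^1 = 1.095000.
AUD growth factor: (1 + 0.0206)^1 = 1.020600.
So F = 70.462 × 1.095000 / 1.020600 = 75.598560 (JPY/AUD).

75.5986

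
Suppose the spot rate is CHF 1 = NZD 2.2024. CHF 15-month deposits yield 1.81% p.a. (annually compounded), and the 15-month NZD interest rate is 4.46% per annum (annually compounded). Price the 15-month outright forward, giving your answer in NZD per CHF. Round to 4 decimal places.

2.2743

T = 15/12 years.
NZD growth factor: (1 + 0.0446)^(15/12) = 1.0560574.
CHF growth factor: (1 + 0.0181)^(15/12) = 1.022676.
CIP: F = S · (grow NZD)/(grow CHF) = 2.2024 × 1.0560574/1.022676 = 2.274289 NZD per CHF.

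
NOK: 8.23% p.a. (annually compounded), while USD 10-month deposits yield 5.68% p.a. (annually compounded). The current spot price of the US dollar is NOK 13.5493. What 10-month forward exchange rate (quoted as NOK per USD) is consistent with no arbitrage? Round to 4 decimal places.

T = 10/12 years.
NOK accumulates by (1 + 0.0823)^(10/12) = 1.06812738.
Growth of 1 USD over T: (1 + 0.0568)^(10/12) = 1.04711409.
So F = 13.5493 × 1.06812738 / 1.04711409 = 13.821205 (NOK/USD).

13.8212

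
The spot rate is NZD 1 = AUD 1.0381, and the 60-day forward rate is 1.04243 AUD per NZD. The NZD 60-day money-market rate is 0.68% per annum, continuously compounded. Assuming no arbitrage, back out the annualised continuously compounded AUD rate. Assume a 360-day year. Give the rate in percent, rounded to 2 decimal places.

3.18%

T = 60/360 years.
By CIP, F/S equals the AUD-to-NZD growth ratio: 1.04243/1.0381 = 1.0041711.
The NZD side grows by e^(0.0068×60/360) = 1.001134.
So the AUD growth factor = 1.0053098.
Take logs: ln 1.0053098 / (60/360) = 0.031775, so 3.18%.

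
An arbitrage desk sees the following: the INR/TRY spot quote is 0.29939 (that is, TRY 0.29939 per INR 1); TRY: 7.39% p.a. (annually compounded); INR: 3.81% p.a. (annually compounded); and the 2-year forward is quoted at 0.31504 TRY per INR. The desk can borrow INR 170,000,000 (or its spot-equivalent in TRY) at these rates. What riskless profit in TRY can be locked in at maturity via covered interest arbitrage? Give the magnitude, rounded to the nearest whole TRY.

T = 2 years.
Keep in INR, deliver into the forward: 170,000,000·1.07765161·0.31504 = TRY 57,715,571.75.
Swap to TRY now, deposit: 170,000,000·0.29939·1.15326121 = TRY 58,696,728.52.
The quoted forward undervalues INR, so borrow INR, convert to TRY at spot, deposit the TRY at 7.39%, and buy INR forward at 0.31504 to cover the loan.
Arbitrage profit = |57,715,571.75 − 58,696,728.52| = TRY 981,157.

TRY 981,157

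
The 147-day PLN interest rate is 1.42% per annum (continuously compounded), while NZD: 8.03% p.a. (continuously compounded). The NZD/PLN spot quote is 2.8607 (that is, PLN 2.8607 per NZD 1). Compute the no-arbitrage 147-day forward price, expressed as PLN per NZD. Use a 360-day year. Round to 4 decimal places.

2.7845

T = 147/360 years.
PLN growth factor: e^(0.0142×147/360) = 1.0058152.
NZD accumulates by e^(0.0803×147/360) = 1.0333327.
CIP: F = S · (grow PLN)/(grow NZD) = 2.8607 × 1.0058152/1.0333327 = 2.784520 PLN per NZD.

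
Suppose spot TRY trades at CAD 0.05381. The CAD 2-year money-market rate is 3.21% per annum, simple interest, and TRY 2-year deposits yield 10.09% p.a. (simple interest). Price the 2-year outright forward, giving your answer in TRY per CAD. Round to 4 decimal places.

T = 2 years.
CAD accumulates by 1 + 0.0321×2 = 1.064200.
TRY growth factor: 1 + 0.1009×2 = 1.201800.
So F = 0.05381 × 1.064200 / 1.201800 = 0.047649028 (CAD/TRY).
Quoted the other way: 1/0.047649028 = 20.9868 TRY per CAD.

20.9868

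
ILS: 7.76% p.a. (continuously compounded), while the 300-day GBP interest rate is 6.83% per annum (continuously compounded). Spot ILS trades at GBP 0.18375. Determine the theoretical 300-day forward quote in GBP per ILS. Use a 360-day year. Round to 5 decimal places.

T = 300/360 years.
GBP accumulates by e^(0.0683×300/360) = 1.0585676.
ILS growth factor: e^(0.0776×300/360) = 1.0668034.
Forward (GBP per ILS) = 0.18375 × 1.0585676 / 1.0668034 = 0.1823314.

0.18233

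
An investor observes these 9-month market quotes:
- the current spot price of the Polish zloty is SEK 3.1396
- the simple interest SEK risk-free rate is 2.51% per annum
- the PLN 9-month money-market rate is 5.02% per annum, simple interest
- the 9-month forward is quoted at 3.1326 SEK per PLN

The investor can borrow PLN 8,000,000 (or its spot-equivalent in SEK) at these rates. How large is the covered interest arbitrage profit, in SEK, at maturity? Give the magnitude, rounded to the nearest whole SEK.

T = 9/12 years.
Route A — deposit PLN, sell forward: 8,000,000 × 1.037650 × 3.1326 = SEK 26,004,339.12.
Route B — convert at spot, deposit SEK: 8,000,000 × 3.1396 × 1.018825 = SEK 25,589,623.76.
The quoted forward overvalues PLN, so borrow SEK, buy PLN at spot, deposit the PLN at 5.02%, and sell the proceeds forward at 3.1326.
The gap between the two covered legs is SEK 414,715.

SEK 414,715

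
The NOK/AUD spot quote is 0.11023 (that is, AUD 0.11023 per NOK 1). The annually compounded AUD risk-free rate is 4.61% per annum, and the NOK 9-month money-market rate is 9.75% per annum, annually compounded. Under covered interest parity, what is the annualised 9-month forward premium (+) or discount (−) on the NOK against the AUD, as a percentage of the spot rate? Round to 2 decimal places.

-4.71%

T = 9/12 years.
CIP forward (AUD per NOK) = 0.11023 × 1.0343795/1.0722681 = 0.10633502.
Annualised premium = (F − S)/S × (1/T) = (0.10633502 − 0.11023)/0.11023 ÷ (9/12) = -4.71%.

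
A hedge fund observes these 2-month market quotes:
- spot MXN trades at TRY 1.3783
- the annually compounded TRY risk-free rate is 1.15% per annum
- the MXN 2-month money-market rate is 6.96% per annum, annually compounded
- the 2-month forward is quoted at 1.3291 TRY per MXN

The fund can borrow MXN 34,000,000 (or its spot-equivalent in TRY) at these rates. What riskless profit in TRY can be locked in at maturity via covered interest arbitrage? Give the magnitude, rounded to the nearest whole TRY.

T = 2/12 years.
Keep in MXN, deliver into the forward: 34,000,000·1.0112772385·1.3291 = TRY 45,699,011.64.
Swap to TRY now, deposit: 34,000,000·1.3783·1.0019075467 = TRY 46,951,591.83.
The quoted forward undervalues MXN, so borrow MXN, convert to TRY at spot, deposit the TRY at 1.15%, and buy MXN forward at 1.3291 to cover the loan.
Arbitrage profit = |45,699,011.64 − 46,951,591.83| = TRY 1,252,580.

TRY 1,252,580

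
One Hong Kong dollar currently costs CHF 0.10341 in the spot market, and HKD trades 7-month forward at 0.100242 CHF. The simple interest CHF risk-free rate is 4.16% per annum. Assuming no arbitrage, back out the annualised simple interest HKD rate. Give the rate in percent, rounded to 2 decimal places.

T = 7/12 years.
F/S = 0.100242/0.10341 = 0.9693647 = (growth of CHF) / (growth of HKD).
CHF growth factor: 1 + 0.0416×7/12 = 1.0242667.
So the HKD growth factor = 1.0566371.
r = (1.0566371 − 1)/(7/12) = 0.097092 → 9.71%.

9.71%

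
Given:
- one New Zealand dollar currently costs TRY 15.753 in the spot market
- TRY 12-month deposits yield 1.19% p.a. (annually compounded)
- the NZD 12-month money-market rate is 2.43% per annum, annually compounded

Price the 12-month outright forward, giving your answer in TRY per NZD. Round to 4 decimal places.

T = 1 year.
TRY growth factor: (1 + 0.0119)^1 = 1.011900.
NZD growth factor: (1 + 0.0243)^1 = 1.024300.
So F = 15.753 × 1.011900 / 1.024300 = 15.562297 (TRY/NZD).

15.5623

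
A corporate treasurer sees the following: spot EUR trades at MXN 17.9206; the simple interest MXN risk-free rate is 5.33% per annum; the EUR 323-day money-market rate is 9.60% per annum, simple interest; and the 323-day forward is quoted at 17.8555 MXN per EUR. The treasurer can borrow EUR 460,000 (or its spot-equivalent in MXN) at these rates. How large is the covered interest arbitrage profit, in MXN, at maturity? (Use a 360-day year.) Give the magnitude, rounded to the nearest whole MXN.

MXN 283,294

T = 323/360 years.
Keep in EUR, deliver into the forward: 460,000·1.086133333·17.8555 = MXN 8,920,988.71.
Swap to MXN now, deposit: 460,000·17.9206·1.047821944 = MXN 8,637,695.05.
The quoted forward overvalues EUR, so borrow MXN, buy EUR at spot, deposit the EUR at 9.60%, and sell the proceeds forward at 17.8555.
The gap between the two covered legs is MXN 283,294.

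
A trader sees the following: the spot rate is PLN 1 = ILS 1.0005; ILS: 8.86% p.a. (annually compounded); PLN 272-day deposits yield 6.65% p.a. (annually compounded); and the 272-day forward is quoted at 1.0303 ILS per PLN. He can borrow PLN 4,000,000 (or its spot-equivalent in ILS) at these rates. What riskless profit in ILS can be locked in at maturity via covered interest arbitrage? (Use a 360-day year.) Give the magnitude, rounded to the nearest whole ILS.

T = 272/360 years.
Keep in PLN, deliver into the forward: 4,000,000·1.049846931·1.0303 = ILS 4,326,629.17.
Swap to ILS now, deposit: 4,000,000·1.0005·1.066242702 = ILS 4,267,103.29.
The quoted forward overvalues PLN, so borrow ILS, buy PLN at spot, deposit the PLN at 6.65%, and sell the proceeds forward at 1.0303.
Arbitrage profit = |4,326,629.17 − 4,267,103.29| = ILS 59,526.

ILS 59,526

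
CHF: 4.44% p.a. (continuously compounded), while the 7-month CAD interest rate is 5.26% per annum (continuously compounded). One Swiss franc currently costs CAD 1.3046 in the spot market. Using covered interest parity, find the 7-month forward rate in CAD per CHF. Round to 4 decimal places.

1.3109

T = 7/12 years.
CAD accumulates by e^(0.0526×7/12) = 1.0311589.
CHF growth factor: e^(0.0444×7/12) = 1.0262383.
Forward (CAD per CHF) = 1.3046 × 1.0311589 / 1.0262383 = 1.310855.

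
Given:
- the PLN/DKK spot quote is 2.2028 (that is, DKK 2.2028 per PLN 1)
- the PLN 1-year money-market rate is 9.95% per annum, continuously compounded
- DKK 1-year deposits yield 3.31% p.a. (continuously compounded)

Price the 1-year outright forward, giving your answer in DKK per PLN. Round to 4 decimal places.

2.0613

T = 1 year.
DKK accumulates by e^(0.0331×1) = 1.0336539.
Growth of 1 PLN over T: e^(0.0995×1) = 1.1046185.
CIP: F = S · (grow DKK)/(grow PLN) = 2.2028 × 1.0336539/1.1046185 = 2.061284 DKK per PLN.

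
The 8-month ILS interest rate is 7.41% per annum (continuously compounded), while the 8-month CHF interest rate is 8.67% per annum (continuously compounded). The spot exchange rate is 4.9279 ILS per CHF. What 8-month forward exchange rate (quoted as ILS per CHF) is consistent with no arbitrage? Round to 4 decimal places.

T = 8/12 years.
Growth of 1 ILS over T: e^(0.0741×8/12) = 1.0506405.
Growth of 1 CHF over T: e^(0.0867×8/12) = 1.0595031.
So F = 4.9279 × 1.0506405 / 1.0595031 = 4.886679 (ILS/CHF).

4.8867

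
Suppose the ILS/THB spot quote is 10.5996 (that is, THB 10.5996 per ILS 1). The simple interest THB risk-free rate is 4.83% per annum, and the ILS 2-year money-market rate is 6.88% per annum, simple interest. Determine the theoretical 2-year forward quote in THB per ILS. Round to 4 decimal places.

10.2176

T = 2 years.
Growth of 1 THB over T: 1 + 0.0483×2 = 1.096600.
ILS accumulates by 1 + 0.0688×2 = 1.137600.
So F = 10.5996 × 1.096600 / 1.137600 = 10.217582 (THB/ILS).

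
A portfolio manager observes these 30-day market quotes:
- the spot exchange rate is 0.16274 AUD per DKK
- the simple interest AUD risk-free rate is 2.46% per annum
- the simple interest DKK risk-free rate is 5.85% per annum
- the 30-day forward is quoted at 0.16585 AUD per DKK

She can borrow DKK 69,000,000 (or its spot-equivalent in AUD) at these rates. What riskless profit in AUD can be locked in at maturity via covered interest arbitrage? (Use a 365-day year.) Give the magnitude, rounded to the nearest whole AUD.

T = 30/365 years.
Keep in DKK, deliver into the forward: 69,000,000·1.0048082192·0.16585 = AUD 11,498,673.58.
Swap to AUD now, deposit: 69,000,000·0.16274·1.0020219178 = AUD 11,251,764.24.
The quoted forward overvalues DKK, so borrow AUD, buy DKK at spot, deposit the DKK at 5.85%, and sell the proceeds forward at 0.16585.
The gap between the two covered legs is AUD 246,909.

AUD 246,909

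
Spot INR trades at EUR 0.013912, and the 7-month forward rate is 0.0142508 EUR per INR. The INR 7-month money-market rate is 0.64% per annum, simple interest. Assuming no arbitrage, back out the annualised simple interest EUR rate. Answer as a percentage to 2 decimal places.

T = 7/12 years.
CIP gives F = S · g_EUR/g_INR, so g_EUR/g_INR = 0.0142508/0.013912 = 1.0243531.
INR growth factor: 1 + 0.0064×7/12 = 1.0037333.
Hence g_EUR = 1.0281773.
r = (1.0281773 − 1)/(7/12) = 0.048304 → 4.83%.

4.83%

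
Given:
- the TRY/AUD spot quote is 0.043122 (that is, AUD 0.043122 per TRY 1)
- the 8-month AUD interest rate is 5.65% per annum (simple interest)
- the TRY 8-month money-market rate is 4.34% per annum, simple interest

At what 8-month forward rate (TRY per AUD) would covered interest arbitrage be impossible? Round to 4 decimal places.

22.9948

T = 8/12 years.
AUD growth factor: 1 + 0.0565×8/12 = 1.03766667.
Growth of 1 TRY over T: 1 + 0.0434×8/12 = 1.02893333.
Forward (AUD per TRY) = 0.043122 × 1.03766667 / 1.02893333 = 0.043488009.
Invert for TRY per AUD: 1 / 0.043488009 = 22.9948.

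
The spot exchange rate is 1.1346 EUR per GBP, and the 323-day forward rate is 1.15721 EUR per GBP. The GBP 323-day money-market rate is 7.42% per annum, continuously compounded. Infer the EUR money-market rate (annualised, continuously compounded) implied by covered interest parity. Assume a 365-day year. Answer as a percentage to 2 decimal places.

T = 323/365 years.
F/S = 1.15721/1.1346 = 1.0199277 = (growth of EUR) / (growth of GBP).
GBP growth factor: e^(0.0742×323/365) = 1.0678656.
Hence g_EUR = 1.0891457.
r = ln(1.0891457)/(323/365) = 0.096497 → 9.65%.

9.65%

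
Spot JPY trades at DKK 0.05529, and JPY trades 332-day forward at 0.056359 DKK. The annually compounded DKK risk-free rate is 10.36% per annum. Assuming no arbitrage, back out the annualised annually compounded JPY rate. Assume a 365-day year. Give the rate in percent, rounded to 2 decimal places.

8.06%

T = 332/365 years.
CIP gives F = S · g_DKK/g_JPY, so g_DKK/g_JPY = 0.056359/0.05529 = 1.0193344.
DKK growth factor: (1 + 0.1036)^(332/365) = 1.0938079.
Hence g_JPY = 1.0730609.
r = 1.0730609^(365/332) − 1 = 0.080608 → 8.06%.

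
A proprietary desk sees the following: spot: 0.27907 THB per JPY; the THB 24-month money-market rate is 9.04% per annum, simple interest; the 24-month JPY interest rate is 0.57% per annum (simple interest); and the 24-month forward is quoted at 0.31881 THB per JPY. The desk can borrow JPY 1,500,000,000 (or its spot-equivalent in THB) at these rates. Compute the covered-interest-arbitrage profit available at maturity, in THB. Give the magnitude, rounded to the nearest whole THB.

T = 2 years.
Keep in JPY, deliver into the forward: 1,500,000,000·1.011400·0.31881 = THB 483,666,651.00.
Swap to THB now, deposit: 1,500,000,000·0.27907·1.180800 = THB 494,288,784.00.
The quoted forward undervalues JPY, so borrow JPY, convert to THB at spot, deposit the THB at 9.04%, and buy JPY forward at 0.31881 to cover the loan.
The gap between the two covered legs is THB 10,622,133.

THB 10,622,133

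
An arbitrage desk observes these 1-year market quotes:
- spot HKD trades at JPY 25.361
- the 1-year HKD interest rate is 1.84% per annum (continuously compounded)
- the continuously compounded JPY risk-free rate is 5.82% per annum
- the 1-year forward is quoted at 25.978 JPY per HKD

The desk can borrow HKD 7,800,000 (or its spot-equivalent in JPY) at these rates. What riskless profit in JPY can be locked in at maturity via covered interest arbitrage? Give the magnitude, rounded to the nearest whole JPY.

T = 1 year.
Keep in HKD, deliver into the forward: 7,800,000·1.01857032304·25.978 = JPY 206,391,274.85.
Swap to JPY now, deposit: 7,800,000·25.361·1.05992695991 = JPY 209,670,299.52.
The quoted forward undervalues HKD, so borrow HKD, convert to JPY at spot, deposit the JPY at 5.82%, and buy HKD forward at 25.978 to cover the loan.
Profit = 209,670,299.52 − 206,391,274.85 = JPY 3,279,025.

JPY 3,279,025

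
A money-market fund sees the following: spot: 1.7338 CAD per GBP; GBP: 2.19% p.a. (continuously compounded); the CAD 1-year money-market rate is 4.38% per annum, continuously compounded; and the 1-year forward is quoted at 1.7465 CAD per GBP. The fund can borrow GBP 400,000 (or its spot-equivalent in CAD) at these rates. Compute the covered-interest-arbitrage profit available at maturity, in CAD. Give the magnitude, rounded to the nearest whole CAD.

T = 1 year.
Invest the GBP and cover forward: 400,000 × 1.02214157 × 1.7465 = CAD 714,068.10.
Convert at spot and invest in CAD: 400,000 × 1.7338 × 1.04477338 = CAD 724,571.23.
The quoted forward undervalues GBP, so borrow GBP, convert to CAD at spot, deposit the CAD at 4.38%, and buy GBP forward at 1.7465 to cover the loan.
The gap between the two covered legs is CAD 10,503.

CAD 10,503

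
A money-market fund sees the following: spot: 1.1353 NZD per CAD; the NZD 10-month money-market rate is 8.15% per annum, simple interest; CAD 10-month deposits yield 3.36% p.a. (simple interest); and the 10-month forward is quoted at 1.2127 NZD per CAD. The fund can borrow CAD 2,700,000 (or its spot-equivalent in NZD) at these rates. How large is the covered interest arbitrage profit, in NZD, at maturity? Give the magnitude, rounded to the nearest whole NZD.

NZD 92,474

T = 10/12 years.
Route A — deposit CAD, sell forward: 2,700,000 × 1.028000 × 1.2127 = NZD 3,365,970.12.
Route B — convert at spot, deposit NZD: 2,700,000 × 1.1353 × 1.067916667 = NZD 3,273,495.64.
The quoted forward overvalues CAD, so borrow NZD, buy CAD at spot, deposit the CAD at 3.36%, and sell the proceeds forward at 1.2127.
The gap between the two covered legs is NZD 92,474.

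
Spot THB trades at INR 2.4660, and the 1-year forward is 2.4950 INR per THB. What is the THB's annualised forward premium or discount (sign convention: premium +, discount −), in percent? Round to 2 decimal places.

T = 1 year.
THB trades forward at +1.17599% vs spot over the period.
×(1/T) gives 1.18% p.a.

+1.18%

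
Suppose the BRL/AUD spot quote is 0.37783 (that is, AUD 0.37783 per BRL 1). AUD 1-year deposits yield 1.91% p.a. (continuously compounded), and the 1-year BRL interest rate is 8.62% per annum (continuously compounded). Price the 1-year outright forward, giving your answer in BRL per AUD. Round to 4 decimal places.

2.8304

T = 1 year.
Growth of 1 AUD over T: e^(0.0191×1) = 1.0192836.
BRL accumulates by e^(0.0862×1) = 1.0900243.
So F = 0.37783 × 1.0192836 / 1.0900243 = 0.3533095 (AUD/BRL).
Invert for BRL per AUD: 1 / 0.3533095 = 2.8304.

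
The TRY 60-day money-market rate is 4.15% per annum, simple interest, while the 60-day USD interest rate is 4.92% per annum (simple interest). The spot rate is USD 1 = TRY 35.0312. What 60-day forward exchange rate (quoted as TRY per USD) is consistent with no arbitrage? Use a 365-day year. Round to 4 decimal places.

T = 60/365 years.
TRY growth factor: 1 + 0.0415×60/365 = 1.00682192.
USD accumulates by 1 + 0.0492×60/365 = 1.00808767.
Forward (TRY per USD) = 35.0312 × 1.00682192 / 1.00808767 = 34.987215.

34.9872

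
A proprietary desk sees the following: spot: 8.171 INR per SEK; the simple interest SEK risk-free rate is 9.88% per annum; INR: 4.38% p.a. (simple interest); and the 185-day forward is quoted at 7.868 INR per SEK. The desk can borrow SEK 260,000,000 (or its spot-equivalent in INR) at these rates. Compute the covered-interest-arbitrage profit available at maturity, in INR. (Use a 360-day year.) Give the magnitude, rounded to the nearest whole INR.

INR 22,734,334

T = 185/360 years.
Keep in SEK, deliver into the forward: 260,000,000·1.050772222222·7.868 = INR 2,149,543,719.56.
Swap to INR now, deposit: 260,000,000·8.171·1.022508333333 = INR 2,172,278,053.83.
The quoted forward undervalues SEK, so borrow SEK, convert to INR at spot, deposit the INR at 4.38%, and buy SEK forward at 7.868 to cover the loan.
Arbitrage profit = |2,149,543,719.56 − 2,172,278,053.83| = INR 22,734,334.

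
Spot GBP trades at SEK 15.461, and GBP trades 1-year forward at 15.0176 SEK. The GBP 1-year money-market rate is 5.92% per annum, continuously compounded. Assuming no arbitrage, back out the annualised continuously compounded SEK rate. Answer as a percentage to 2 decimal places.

T = 1 year.
By CIP, F/S equals the SEK-to-GBP growth ratio: 15.0176/15.461 = 0.9713214.
The GBP side grows by e^(0.0592×1) = 1.0609874.
So the SEK growth factor = 1.0305598.
r = ln(1.0305598)/1 = 0.030102 → 3.01%.

3.01%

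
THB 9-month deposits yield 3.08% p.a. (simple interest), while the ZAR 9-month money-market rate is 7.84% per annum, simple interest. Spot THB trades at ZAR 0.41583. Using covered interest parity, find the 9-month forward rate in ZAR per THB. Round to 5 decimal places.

T = 9/12 years.
Growth of 1 ZAR over T: 1 + 0.0784×9/12 = 1.058800.
THB accumulates by 1 + 0.0308×9/12 = 1.023100.
So F = 0.41583 × 1.058800 / 1.023100 = 0.4303400 (ZAR/THB).

0.43034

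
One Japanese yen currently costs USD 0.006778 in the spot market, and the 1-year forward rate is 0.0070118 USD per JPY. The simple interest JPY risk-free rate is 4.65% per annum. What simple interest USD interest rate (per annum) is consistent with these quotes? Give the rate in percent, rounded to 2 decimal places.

T = 1 year.
F/S = 0.0070118/0.006778 = 1.0344940 = (growth of USD) / (growth of JPY).
JPY growth factor: 1 + 0.0465×1 = 1.046500.
That pins the USD growth at 1.082598.
r = (1.082598 − 1)/1 = 0.082598 → 8.26%.

8.26%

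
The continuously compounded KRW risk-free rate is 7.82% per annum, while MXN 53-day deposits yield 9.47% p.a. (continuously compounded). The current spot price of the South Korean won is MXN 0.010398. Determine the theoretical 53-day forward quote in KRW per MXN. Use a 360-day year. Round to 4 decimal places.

T = 53/360 years.
MXN accumulates by e^(0.0947×53/360) = 1.01403959.
KRW growth factor: e^(0.0782×53/360) = 1.0115793.
Forward (MXN per KRW) = 0.010398 × 1.01403959 / 1.0115793 = 0.010423289.
Quoted the other way: 1/0.010423289 = 95.9390 KRW per MXN.

95.9390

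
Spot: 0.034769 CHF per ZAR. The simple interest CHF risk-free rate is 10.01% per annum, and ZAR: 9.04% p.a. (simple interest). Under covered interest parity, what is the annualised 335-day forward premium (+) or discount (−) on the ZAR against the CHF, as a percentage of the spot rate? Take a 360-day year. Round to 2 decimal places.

T = 335/360 years.
CIP forward (CHF per ZAR) = 0.034769 × 1.0931486/1.0841222 = 0.035058487.
(F − S)/S ÷ T = (0.035058487 − 0.034769)/0.034769/(335/360) = 0.008947 → 0.89%.

+0.89%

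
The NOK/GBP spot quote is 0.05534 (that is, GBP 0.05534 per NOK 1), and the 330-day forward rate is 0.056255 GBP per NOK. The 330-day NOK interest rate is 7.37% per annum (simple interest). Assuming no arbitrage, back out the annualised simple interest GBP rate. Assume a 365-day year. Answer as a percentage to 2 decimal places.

T = 330/365 years.
F/S = 0.056255/0.05534 = 1.0165342 = (growth of GBP) / (growth of NOK).
The NOK side grows by 1 + 0.0737×330/365 = 1.0666329.
So the GBP growth factor = 1.0842688.
(1.0842688 − 1)/T = 0.093206, i.e. 9.32%.

9.32%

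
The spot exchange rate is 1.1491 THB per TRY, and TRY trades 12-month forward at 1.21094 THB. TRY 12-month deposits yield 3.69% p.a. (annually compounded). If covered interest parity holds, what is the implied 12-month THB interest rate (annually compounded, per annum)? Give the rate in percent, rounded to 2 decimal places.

T = 1 year.
By CIP, F/S equals the THB-to-TRY growth ratio: 1.21094/1.1491 = 1.0538160.
The TRY side grows by (1 + 0.0369)^1 = 1.036900.
Hence g_THB = 1.0927018.
r = 1.0927018^(1/1) − 1 = 0.092702 → 9.27%.

9.27%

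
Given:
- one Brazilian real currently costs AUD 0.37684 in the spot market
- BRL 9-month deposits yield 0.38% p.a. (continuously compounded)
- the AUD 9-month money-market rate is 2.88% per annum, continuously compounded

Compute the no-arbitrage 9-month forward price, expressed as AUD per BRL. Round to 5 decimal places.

0.38397

T = 9/12 years.
AUD growth factor: e^(0.0288×9/12) = 1.021835.
Growth of 1 BRL over T: e^(0.0038×9/12) = 1.0028541.
Forward (AUD per BRL) = 0.37684 × 1.021835 / 1.0028541 = 0.3839724.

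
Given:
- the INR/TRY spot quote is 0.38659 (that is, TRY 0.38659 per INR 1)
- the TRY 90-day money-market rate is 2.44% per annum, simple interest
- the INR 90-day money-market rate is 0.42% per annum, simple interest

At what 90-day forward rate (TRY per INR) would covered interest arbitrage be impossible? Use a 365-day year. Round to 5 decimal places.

0.38851

T = 90/365 years.
TRY accumulates by 1 + 0.0244×90/365 = 1.0060164.
Growth of 1 INR over T: 1 + 0.0042×90/365 = 1.0010356.
So F = 0.38659 × 1.0060164 / 1.0010356 = 0.3885135 (TRY/INR).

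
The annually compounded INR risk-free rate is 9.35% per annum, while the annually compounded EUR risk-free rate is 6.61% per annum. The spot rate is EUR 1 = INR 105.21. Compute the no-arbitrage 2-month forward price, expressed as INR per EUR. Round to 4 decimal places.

T = 2/12 years.
INR accumulates by (1 + 0.0935)^(2/12) = 1.015008777.
EUR growth factor: (1 + 0.0661)^(2/12) = 1.010724959.
So F = 105.21 × 1.015008777 / 1.010724959 = 105.655918 (INR/EUR).

105.6559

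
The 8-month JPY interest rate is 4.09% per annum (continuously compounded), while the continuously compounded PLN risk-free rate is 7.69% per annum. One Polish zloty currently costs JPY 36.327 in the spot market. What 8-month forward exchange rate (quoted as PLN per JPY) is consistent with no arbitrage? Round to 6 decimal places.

T = 8/12 years.
JPY growth factor: e^(0.0409×8/12) = 1.0276418.
PLN accumulates by e^(0.0769×8/12) = 1.0526036.
Forward (JPY per PLN) = 36.327 × 1.0276418 / 1.0526036 = 35.46553.
Invert for PLN per JPY: 1 / 35.46553 = 0.028196.

0.028196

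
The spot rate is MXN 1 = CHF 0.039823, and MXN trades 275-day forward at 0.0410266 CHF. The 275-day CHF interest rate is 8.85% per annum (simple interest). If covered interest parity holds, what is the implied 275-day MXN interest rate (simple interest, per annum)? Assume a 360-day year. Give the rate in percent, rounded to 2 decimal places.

T = 275/360 years.
By CIP, F/S equals the CHF-to-MXN growth ratio: 0.0410266/0.039823 = 1.0302237.
The CHF side grows by 1 + 0.0885×275/360 = 1.0676042.
So the MXN growth factor = 1.0362839.
r = (1.0362839 − 1)/(275/360) = 0.047499 → 4.75%.

4.75%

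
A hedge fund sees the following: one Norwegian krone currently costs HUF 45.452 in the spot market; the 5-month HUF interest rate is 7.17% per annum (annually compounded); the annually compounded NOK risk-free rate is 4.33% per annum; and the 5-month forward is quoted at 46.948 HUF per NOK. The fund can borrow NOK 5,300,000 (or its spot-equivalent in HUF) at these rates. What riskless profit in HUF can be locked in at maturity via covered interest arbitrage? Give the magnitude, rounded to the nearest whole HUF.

HUF 5,310,874

T = 5/12 years.
Keep in NOK, deliver into the forward: 5,300,000·1.01781888125·46.948 = HUF 253,258,172.44.
Swap to HUF now, deposit: 5,300,000·45.452·1.02927283963 = HUF 247,947,298.27.
The quoted forward overvalues NOK, so borrow HUF, buy NOK at spot, deposit the NOK at 4.33%, and sell the proceeds forward at 46.948.
Profit = 253,258,172.44 − 247,947,298.27 = HUF 5,310,874.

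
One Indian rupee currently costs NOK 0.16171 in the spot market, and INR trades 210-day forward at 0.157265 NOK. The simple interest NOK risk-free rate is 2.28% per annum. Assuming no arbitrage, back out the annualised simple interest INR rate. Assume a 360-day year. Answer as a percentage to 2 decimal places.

T = 210/360 years.
CIP gives F = S · g_NOK/g_INR, so g_NOK/g_INR = 0.157265/0.16171 = 0.9725125.
The NOK side grows by 1 + 0.0228×210/360 = 1.013300.
That pins the INR growth at 1.0419403.
r = (1.0419403 − 1)/(210/360) = 0.071898 → 7.19%.

7.19%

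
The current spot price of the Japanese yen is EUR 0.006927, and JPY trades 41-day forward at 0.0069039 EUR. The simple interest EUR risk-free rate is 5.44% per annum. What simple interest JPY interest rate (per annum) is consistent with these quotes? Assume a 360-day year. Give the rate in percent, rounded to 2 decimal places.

8.40%

T = 41/360 years.
CIP gives F = S · g_EUR/g_JPY, so g_EUR/g_JPY = 0.0069039/0.006927 = 0.9966652.
EUR growth factor: 1 + 0.0544×41/360 = 1.0061956.
So the JPY growth factor = 1.0095623.
(1.0095623 − 1)/T = 0.083962, i.e. 8.40%.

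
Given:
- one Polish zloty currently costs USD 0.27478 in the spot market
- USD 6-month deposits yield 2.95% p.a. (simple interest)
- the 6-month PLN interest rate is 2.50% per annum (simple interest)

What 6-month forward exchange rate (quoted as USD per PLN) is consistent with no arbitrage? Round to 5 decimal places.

0.27539

T = 6/12 years.
USD accumulates by 1 + 0.0295×6/12 = 1.014750.
PLN growth factor: 1 + 0.0250×6/12 = 1.012500.
So F = 0.27478 × 1.014750 / 1.012500 = 0.2753906 (USD/PLN).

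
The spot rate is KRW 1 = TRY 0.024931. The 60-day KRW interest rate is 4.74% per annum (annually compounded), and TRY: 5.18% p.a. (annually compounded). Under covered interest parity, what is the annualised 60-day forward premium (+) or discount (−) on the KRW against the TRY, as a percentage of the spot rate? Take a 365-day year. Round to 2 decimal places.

T = 60/365 years.
F = S · g_TRY/g_KRW = 0.024931 × 1.0083364/1.0076418 = 0.024948186.
(F − S)/S ÷ T = (0.024948186 − 0.024931)/0.024931/(60/365) = 0.004194 → 0.42%.

+0.42%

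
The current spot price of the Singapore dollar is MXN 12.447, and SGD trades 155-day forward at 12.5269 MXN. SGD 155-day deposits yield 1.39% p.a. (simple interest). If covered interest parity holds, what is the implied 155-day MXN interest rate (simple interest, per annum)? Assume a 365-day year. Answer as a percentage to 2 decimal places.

T = 155/365 years.
F/S = 12.5269/12.447 = 1.0064192 = (growth of MXN) / (growth of SGD).
The SGD side grows by 1 + 0.0139×155/365 = 1.0059027.
Hence g_MXN = 1.0123598.
r = (1.0123598 − 1)/(155/365) = 0.029105 → 2.91%.

2.91%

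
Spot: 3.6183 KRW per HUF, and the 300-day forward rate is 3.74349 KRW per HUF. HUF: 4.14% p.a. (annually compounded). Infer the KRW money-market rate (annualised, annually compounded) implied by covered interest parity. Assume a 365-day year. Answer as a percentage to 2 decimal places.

T = 300/365 years.
CIP gives F = S · g_KRW/g_HUF, so g_KRW/g_HUF = 3.74349/3.6183 = 1.0345991.
The HUF side grows by (1 + 0.0414)^(300/365) = 1.033904.
So the KRW growth factor = 1.0696761.
Annualise: 1.0696761^(365/300) − 1 = 0.085401 = 8.54%.

8.54%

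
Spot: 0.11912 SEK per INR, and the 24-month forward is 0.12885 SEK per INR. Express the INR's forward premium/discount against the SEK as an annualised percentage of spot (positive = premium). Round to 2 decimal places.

T = 2 years.
(F − S)/S = (0.12885 − 0.11912)/0.11912 = 0.0816823.
Annualise by dividing by T: 0.0816823 / 2 = 0.040841 → 4.08%.

+4.08%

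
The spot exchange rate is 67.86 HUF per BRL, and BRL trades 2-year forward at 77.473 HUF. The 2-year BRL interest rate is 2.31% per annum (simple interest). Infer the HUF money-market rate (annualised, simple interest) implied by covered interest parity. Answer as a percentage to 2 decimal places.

T = 2 years.
CIP gives F = S · g_HUF/g_BRL, so g_HUF/g_BRL = 77.473/67.86 = 1.1416593.
The BRL side grows by 1 + 0.0231×2 = 1.046200.
That pins the HUF growth at 1.194404.
r = (1.194404 − 1)/2 = 0.097202 → 9.72%.

9.72%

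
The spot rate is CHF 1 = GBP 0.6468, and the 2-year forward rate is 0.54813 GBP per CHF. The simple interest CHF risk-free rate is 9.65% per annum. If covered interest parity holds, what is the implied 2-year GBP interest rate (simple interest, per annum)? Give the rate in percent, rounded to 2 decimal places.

T = 2 years.
CIP gives F = S · g_GBP/g_CHF, so g_GBP/g_CHF = 0.54813/0.6468 = 0.8474490.
CHF growth factor: 1 + 0.0965×2 = 1.193000.
So the GBP growth factor = 1.0110067.
(1.0110067 − 1)/T = 0.005503, i.e. 0.55%.

0.55%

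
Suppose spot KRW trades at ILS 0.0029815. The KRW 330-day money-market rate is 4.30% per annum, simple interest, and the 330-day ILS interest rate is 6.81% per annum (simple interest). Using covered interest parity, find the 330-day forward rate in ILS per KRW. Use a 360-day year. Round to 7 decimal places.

T = 330/360 years.
ILS growth factor: 1 + 0.0681×330/360 = 1.062425.
Growth of 1 KRW over T: 1 + 0.0430×330/360 = 1.0394167.
Forward (ILS per KRW) = 0.0029815 × 1.062425 / 1.0394167 = 0.003047498.

0.0030475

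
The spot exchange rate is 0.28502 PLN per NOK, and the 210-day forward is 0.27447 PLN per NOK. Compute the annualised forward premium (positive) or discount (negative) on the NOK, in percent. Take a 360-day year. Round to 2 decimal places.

-6.35%

T = 210/360 years.
(F − S)/S = (0.27447 − 0.28502)/0.28502 = -0.0370149.
Per annum: -0.0370149 / (210/360) = -0.063454 = -6.35%.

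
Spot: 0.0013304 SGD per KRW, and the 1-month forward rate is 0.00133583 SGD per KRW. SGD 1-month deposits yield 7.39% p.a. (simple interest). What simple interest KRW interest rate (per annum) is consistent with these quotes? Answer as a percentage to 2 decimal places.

2.48%

T = 1/12 years.
CIP gives F = S · g_SGD/g_KRW, so g_SGD/g_KRW = 0.00133583/0.0013304 = 1.0040815.
The SGD side grows by 1 + 0.0739×1/12 = 1.0061583.
So the KRW growth factor = 1.0020684.
r = (1.0020684 − 1)/(1/12) = 0.024821 → 2.48%.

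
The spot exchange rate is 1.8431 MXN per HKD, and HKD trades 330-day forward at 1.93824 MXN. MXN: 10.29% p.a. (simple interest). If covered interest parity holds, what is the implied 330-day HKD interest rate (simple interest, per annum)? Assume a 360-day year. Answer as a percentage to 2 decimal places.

T = 330/360 years.
F/S = 1.93824/1.8431 = 1.0516196 = (growth of MXN) / (growth of HKD).
The MXN side grows by 1 + 0.1029×330/360 = 1.094325.
That pins the HKD growth at 1.0406092.
(1.0406092 − 1)/T = 0.044301, i.e. 4.43%.

4.43%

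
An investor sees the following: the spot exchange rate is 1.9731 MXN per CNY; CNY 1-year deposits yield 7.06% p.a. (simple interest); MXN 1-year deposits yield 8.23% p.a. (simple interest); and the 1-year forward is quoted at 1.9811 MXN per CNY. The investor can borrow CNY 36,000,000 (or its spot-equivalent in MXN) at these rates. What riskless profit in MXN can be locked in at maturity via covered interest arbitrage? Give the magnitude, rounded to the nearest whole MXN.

T = 1 year.
Keep in CNY, deliver into the forward: 36,000,000·1.070600·1.9811 = MXN 76,354,763.76.
Swap to MXN now, deposit: 36,000,000·1.9731·1.082300 = MXN 76,877,500.68.
The quoted forward undervalues CNY, so borrow CNY, convert to MXN at spot, deposit the MXN at 8.23%, and buy CNY forward at 1.9811 to cover the loan.
Arbitrage profit = |76,354,763.76 − 76,877,500.68| = MXN 522,737.

MXN 522,737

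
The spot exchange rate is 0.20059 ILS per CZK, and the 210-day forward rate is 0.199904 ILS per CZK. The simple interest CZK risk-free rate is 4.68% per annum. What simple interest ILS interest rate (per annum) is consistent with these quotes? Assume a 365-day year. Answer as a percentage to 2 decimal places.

T = 210/365 years.
By CIP, F/S equals the ILS-to-CZK growth ratio: 0.199904/0.20059 = 0.9965801.
CZK growth factor: 1 + 0.0468×210/365 = 1.026926.
That pins the ILS growth at 1.023414.
r = (1.023414 − 1)/(210/365) = 0.040696 → 4.07%.

4.07%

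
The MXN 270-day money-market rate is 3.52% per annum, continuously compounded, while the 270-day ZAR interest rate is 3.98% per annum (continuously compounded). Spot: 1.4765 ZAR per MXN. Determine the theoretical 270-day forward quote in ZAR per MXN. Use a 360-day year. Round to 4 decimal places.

1.4816

T = 270/360 years.
Growth of 1 ZAR over T: e^(0.0398×270/360) = 1.030300.
MXN accumulates by e^(0.0352×270/360) = 1.0267516.
So F = 1.4765 × 1.030300 / 1.0267516 = 1.481603 (ZAR/MXN).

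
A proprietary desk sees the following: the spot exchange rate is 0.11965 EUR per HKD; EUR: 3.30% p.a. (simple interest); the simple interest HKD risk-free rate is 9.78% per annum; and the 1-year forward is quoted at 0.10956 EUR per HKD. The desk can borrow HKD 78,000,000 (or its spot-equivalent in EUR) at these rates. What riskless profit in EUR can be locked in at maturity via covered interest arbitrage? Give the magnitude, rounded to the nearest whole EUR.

EUR 259,232

T = 1 year.
Route A — deposit HKD, sell forward: 78,000,000 × 1.097800 × 0.10956 = EUR 9,381,447.50.
Route B — convert at spot, deposit EUR: 78,000,000 × 0.11965 × 1.033000 = EUR 9,640,679.10.
The quoted forward undervalues HKD, so borrow HKD, convert to EUR at spot, deposit the EUR at 3.30%, and buy HKD forward at 0.10956 to cover the loan.
Arbitrage profit = |9,381,447.50 − 9,640,679.10| = EUR 259,232.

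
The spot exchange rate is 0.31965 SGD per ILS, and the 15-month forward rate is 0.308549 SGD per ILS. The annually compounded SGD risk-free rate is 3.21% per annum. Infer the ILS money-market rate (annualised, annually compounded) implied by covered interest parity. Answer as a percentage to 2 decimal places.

T = 15/12 years.
By CIP, F/S equals the SGD-to-ILS growth ratio: 0.308549/0.31965 = 0.9652714.
The SGD side grows by (1 + 0.0321)^(15/12) = 1.0402847.
Hence g_ILS = 1.0777121.
r = 1.0777121^(12/15) − 1 = 0.061701 → 6.17%.

6.17%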